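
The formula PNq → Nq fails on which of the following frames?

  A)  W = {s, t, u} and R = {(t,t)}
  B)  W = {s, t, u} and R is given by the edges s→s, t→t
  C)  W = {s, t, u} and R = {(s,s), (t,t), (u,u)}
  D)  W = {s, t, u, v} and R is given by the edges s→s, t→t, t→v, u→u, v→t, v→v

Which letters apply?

none

The schema PNq → Nq is the dual of axiom 5; it is valid on a frame iff R is euclidean.
(A) R is euclidean (any two R-successors of the same world are R-related), so the schema is valid here.
(B) R is euclidean (any two R-successors of the same world are R-related), so the schema is valid here.
(C) R is euclidean (any two R-successors of the same world are R-related), so the schema is valid here.
(D) R is euclidean (any two R-successors of the same world are R-related), so the schema is valid here.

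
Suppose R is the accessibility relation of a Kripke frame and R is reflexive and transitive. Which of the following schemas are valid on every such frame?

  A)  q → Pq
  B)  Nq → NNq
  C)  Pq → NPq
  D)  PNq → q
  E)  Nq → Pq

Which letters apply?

A, B, E

Reflexive relations are serial.
(A) q → Pq is the dual of axiom T, which corresponds to reflexivity. Every such R is reflexive — valid.
(B) Nq → NNq (axiom 4) characterises the transitive frames. Every such R is transitive — valid.
(C) Pq → NPq (axiom 5) characterises the euclidean frames. Such an R need not be euclidean — not valid.
(D) PNq → q is the dual of axiom B; it is valid on a frame exactly when R is symmetric. Such an R need not be symmetric, so not valid.
(E) Nq → Pq (axiom D) characterises the serial frames. Every such R is serial — valid.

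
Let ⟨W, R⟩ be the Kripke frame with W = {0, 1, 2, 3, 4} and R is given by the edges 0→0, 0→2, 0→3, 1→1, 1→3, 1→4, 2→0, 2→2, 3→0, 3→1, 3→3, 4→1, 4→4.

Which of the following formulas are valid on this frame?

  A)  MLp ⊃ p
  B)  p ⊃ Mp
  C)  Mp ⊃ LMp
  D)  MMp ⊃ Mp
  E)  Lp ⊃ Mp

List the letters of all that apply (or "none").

R is reflexive: each world relates to itself.
R is symmetric: every R-edge is matched by its reverse.
R is not transitive: 0 R 3 and 3 R 1 but not 0 R 1.
R is not euclidean: 0 R 2 and 0 R 3 but not 2 R 3.
R is serial: every world has an R-successor.
(A) MLp ⊃ p is the dual of axiom B, which corresponds to symmetry. R is symmetric — valid.
(B) the dual of axiom T: valid iff R is reflexive. R is reflexive — valid.
(C) Mp ⊃ LMp is axiom 5; it is valid on a frame exactly when R is euclidean. R is not euclidean, so not valid.
(D) MMp ⊃ Mp is the dual of axiom 4; it is valid on a frame exactly when R is transitive. R is not transitive, so not valid.
(E) axiom D: valid iff R is serial. R is serial — valid.

A, B, E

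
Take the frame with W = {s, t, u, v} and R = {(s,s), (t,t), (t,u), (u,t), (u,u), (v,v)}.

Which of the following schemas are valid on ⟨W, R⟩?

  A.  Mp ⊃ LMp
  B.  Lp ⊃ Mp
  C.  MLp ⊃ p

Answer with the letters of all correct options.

R is symmetric: every R-edge is matched by its reverse.
R is euclidean: any two R-successors of the same world are R-related.
R is serial: every world has an R-successor.
(A) axiom 5: valid iff R is euclidean. R is euclidean — valid.
(B) Lp ⊃ Mp is axiom D, which corresponds to seriality. R is serial — valid.
(C) MLp ⊃ p is the dual of axiom B, which corresponds to symmetry. R is symmetric — valid.

A, B, C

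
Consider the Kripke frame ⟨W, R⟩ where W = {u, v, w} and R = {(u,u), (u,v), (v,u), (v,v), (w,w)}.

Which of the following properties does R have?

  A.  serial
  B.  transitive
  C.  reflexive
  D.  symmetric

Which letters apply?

A, B, C, D

(A) serial: every world has an R-successor.
(B) transitive: R is closed under composition.
(C) reflexive: each world relates to itself.
(D) symmetric: every R-edge is matched by its reverse.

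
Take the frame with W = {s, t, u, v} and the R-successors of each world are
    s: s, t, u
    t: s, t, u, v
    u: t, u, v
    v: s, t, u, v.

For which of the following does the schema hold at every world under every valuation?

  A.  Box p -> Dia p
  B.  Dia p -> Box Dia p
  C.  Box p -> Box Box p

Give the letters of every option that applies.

R is not transitive: s R t and t R v but not s R v.
R is not euclidean: s R u and s R s but not u R s.
R is serial: every world has an R-successor.
(A) Box p -> Dia p is axiom D; it is valid on a frame exactly when R is serial. R is serial, so valid.
(B) Dia p -> Box Dia p (axiom 5) characterises the euclidean frames. R is not euclidean — not valid.
(C) axiom 4: valid iff R is transitive. R is not transitive — not valid.

A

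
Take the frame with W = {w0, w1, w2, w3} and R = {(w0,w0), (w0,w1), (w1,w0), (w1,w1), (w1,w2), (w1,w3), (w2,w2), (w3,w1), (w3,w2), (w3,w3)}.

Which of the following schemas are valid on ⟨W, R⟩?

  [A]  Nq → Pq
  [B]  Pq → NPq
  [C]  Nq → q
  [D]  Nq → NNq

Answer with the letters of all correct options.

R is reflexive: each world relates to itself.
R is not transitive: w0 R w1 and w1 R w2 but not w0 R w2.
R is not euclidean: w1 R w0 and w1 R w2 but not w0 R w2.
R is serial: every world has an R-successor.
(A) Nq → Pq is axiom D; it is valid on a frame exactly when R is serial. R is serial, so valid.
(B) Pq → NPq is axiom 5, which corresponds to the euclidean property. R is not euclidean — not valid.
(C) Nq → q is axiom T; it is valid on a frame exactly when R is reflexive. R is reflexive, so valid.
(D) axiom 4: valid iff R is transitive. R is not transitive — not valid.

A, C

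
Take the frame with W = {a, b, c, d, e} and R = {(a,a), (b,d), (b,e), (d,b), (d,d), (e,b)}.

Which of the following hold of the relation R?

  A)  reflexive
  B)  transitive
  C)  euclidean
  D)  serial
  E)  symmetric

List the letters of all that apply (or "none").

E

(A) not reflexive: not b R b.
(B) not transitive: b R d and d R b but not b R b.
(C) not euclidean: b R d and b R e but not d R e.
(D) not serial: c has no R-successor.
(E) symmetric: every R-edge is matched by its reverse.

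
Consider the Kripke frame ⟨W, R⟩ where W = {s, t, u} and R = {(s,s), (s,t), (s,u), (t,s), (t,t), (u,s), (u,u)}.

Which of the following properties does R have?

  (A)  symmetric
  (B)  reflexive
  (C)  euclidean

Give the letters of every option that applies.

A, B

(A) symmetric: every R-edge is matched by its reverse.
(B) reflexive: each world relates to itself.
(C) not euclidean: s R t and s R u but not t R u.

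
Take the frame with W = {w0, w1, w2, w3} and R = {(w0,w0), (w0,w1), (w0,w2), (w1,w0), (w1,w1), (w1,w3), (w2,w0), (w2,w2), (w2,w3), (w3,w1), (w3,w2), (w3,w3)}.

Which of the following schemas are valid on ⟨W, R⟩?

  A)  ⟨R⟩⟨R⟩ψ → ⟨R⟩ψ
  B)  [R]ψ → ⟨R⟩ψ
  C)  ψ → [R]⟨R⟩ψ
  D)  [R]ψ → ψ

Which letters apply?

B, C, D

R is reflexive: each world relates to itself.
R is symmetric: every R-edge is matched by its reverse.
R is not transitive: w0 R w1 and w1 R w3 but not w0 R w3.
R is serial: every world has an R-successor.
(A) the dual of axiom 4: valid iff R is transitive. R is not transitive — not valid.
(B) [R]ψ → ⟨R⟩ψ is axiom D, which corresponds to seriality. R is serial — valid.
(C) ψ → [R]⟨R⟩ψ (axiom B) characterises the symmetric frames. R is symmetric — valid.
(D) [R]ψ → ψ is axiom T; it is valid on a frame exactly when R is reflexive. R is reflexive, so valid.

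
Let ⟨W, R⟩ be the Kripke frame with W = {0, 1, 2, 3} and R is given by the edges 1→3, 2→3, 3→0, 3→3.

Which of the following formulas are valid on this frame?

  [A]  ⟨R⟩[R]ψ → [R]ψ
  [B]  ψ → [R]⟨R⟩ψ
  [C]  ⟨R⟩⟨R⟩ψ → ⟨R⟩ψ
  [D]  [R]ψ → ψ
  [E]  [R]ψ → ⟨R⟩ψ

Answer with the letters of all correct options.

R is not reflexive: not 0 R 0.
R is not symmetric: 1 R 3 but not 3 R 1.
R is not transitive: 1 R 3 and 3 R 0 but not 1 R 0.
R is not euclidean: 3 R 0 and 3 R 3 but not 0 R 3.
R is not serial: 0 has no R-successor.
(A) ⟨R⟩[R]ψ → [R]ψ is the dual of axiom 5; it is valid on a frame exactly when R is euclidean. R is not euclidean, so not valid.
(B) ψ → [R]⟨R⟩ψ is axiom B; it is valid on a frame exactly when R is symmetric. R is not symmetric, so not valid.
(C) ⟨R⟩⟨R⟩ψ → ⟨R⟩ψ (the dual of axiom 4) characterises the transitive frames. R is not transitive — not valid.
(D) [R]ψ → ψ (axiom T) characterises the reflexive frames. R is not reflexive — not valid.
(E) [R]ψ → ⟨R⟩ψ is axiom D; it is valid on a frame exactly when R is serial. R is not serial, so not valid.

none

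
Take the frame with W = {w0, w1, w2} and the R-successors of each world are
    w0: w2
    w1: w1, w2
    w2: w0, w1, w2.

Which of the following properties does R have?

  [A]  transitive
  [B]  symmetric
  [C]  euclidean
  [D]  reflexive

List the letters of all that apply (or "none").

(A) not transitive: w0 R w2 and w2 R w0 but not w0 R w0.
(B) symmetric: every R-edge is matched by its reverse.
(C) not euclidean: w2 R w0 and w2 R w1 but not w0 R w1.
(D) not reflexive: not w0 R w0.

B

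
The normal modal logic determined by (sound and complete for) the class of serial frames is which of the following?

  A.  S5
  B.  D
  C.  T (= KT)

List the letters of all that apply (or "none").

B

(A) S5 is determined by the class of reflexive, symmetric, and transitive frames.
(B) D is determined by exactly this class.
(C) T (= KT) is determined by the class of reflexive frames.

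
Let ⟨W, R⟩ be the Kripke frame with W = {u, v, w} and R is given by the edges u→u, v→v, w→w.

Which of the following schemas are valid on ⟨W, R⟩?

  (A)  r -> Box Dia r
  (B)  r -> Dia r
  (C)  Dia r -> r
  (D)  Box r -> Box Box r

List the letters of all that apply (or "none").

A, B, C, D

R is reflexive: each world relates to itself.
R is symmetric: every R-edge is matched by its reverse.
R is transitive: R is closed under composition.
R is a subset of the identity: every R-edge is a self-loop.
(A) r -> Box Dia r (axiom B) characterises the symmetric frames. R is symmetric — valid.
(B) r -> Dia r is the dual of axiom T, which corresponds to reflexivity. R is reflexive — valid.
(C) Dia r -> r is the converse of T; it holds exactly when R ⊆ identity. Here R ⊆ identity — valid.
(D) Box r -> Box Box r is axiom 4; it is valid on a frame exactly when R is transitive. R is transitive, so valid.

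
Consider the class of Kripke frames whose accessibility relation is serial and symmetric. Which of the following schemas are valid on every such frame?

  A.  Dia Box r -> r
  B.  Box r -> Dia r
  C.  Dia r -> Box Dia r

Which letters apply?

A, B

(A) Dia Box r -> r is the dual of axiom B; it is valid on a frame exactly when R is symmetric. Every such R is symmetric, so valid.
(B) Box r -> Dia r is axiom D; it is valid on a frame exactly when R is serial. Every such R is serial, so valid.
(C) axiom 5: valid iff R is euclidean. Such an R need not be euclidean — not valid.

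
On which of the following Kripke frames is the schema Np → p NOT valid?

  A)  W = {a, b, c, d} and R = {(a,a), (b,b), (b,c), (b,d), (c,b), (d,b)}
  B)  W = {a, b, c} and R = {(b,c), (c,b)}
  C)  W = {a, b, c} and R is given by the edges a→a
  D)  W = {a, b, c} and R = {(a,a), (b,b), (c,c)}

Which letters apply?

A, B, C

The schema Np → p is axiom T; it is valid on a frame iff R is reflexive.
(A) R is not reflexive (not c R c), so the schema fails here.
(B) R is not reflexive (not a R a), so the schema fails here.
(C) R is not reflexive (not b R b), so the schema fails here.
(D) R is reflexive (each world relates to itself), so the schema is valid here.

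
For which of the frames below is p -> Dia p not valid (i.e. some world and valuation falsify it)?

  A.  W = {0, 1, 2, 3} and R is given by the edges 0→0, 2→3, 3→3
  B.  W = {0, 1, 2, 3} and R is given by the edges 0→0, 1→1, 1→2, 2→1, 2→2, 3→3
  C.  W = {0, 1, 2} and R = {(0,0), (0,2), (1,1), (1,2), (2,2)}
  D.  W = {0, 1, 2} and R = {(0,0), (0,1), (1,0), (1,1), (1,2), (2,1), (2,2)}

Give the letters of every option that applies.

A

The schema p -> Dia p is the dual of axiom T; it is valid on a frame iff R is reflexive.
(A) R is not reflexive (not 1 R 1), so the schema fails here.
(B) R is reflexive (each world relates to itself), so the schema is valid here.
(C) R is reflexive (each world relates to itself), so the schema is valid here.
(D) R is reflexive (each world relates to itself), so the schema is valid here.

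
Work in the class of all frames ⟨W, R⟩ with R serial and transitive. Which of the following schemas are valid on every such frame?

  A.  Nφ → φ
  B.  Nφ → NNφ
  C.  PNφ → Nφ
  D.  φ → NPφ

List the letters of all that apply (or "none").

(A) Nφ → φ is axiom T; it is valid on a frame exactly when R is reflexive. Such an R need not be reflexive, so not valid.
(B) Nφ → NNφ (axiom 4) characterises the transitive frames. Every such R is transitive — valid.
(C) PNφ → Nφ is the dual of axiom 5, which corresponds to the euclidean property. Such an R need not be euclidean — not valid.
(D) axiom B: valid iff R is symmetric. Such an R need not be symmetric — not valid.

B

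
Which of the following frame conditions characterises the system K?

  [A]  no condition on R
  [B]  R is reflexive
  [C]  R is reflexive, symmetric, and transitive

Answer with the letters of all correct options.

(A) K is sound and complete for exactly this class.
(B) this class determines T (= KT), not K.
(C) this class determines S5, not K.

A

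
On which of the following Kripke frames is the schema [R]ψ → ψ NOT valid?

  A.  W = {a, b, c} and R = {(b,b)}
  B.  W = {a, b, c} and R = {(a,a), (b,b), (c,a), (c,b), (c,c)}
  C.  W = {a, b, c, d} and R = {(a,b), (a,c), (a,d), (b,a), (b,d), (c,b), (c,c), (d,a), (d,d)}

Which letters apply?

A, C

The schema [R]ψ → ψ is axiom T; it is valid on a frame iff R is reflexive.
(A) R is not reflexive (not a R a), so the schema fails here.
(B) R is reflexive (each world relates to itself), so the schema is valid here.
(C) R is not reflexive (not a R a), so the schema fails here.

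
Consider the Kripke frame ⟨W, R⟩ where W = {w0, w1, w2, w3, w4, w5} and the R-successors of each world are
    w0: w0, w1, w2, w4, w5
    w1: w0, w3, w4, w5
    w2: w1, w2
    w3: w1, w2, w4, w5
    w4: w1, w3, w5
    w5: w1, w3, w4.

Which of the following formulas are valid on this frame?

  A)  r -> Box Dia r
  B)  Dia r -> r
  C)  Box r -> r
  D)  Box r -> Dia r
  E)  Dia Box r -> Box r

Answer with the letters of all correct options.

D

R is not reflexive: not w1 R w1.
R is not symmetric: w0 R w2 but not w2 R w0.
R is not euclidean: w0 R w1 and w0 R w2 but not w1 R w2.
R is serial: every world has an R-successor.
R is not a subset of the identity: w0 R w1 with w0 ≠ w1.
(A) r -> Box Dia r (axiom B) characterises the symmetric frames. R is not symmetric — not valid.
(B) Dia r -> r is the converse of T; it holds exactly when R ⊆ identity. Here R ⊄ identity — not valid.
(C) Box r -> r is axiom T, which corresponds to reflexivity. R is not reflexive — not valid.
(D) Box r -> Dia r is axiom D; it is valid on a frame exactly when R is serial. R is serial, so valid.
(E) Dia Box r -> Box r is the dual of axiom 5; it is valid on a frame exactly when R is euclidean. R is not euclidean, so not valid.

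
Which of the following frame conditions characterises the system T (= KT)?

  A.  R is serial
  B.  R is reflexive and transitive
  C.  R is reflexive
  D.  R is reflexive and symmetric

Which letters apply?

C

(A) this class determines D, not T (= KT).
(B) this class determines S4, not T (= KT).
(C) T (= KT) is sound and complete for exactly this class.
(D) this class determines B (= KTB), not T (= KT).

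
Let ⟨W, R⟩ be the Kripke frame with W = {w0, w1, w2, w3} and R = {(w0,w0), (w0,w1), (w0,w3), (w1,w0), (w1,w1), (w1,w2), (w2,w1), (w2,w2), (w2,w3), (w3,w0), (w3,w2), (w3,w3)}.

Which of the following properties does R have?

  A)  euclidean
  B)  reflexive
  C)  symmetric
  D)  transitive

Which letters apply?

(A) not euclidean: w0 R w1 and w0 R w3 but not w1 R w3.
(B) reflexive: each world relates to itself.
(C) symmetric: every R-edge is matched by its reverse.
(D) not transitive: w0 R w1 and w1 R w2 but not w0 R w2.

B, C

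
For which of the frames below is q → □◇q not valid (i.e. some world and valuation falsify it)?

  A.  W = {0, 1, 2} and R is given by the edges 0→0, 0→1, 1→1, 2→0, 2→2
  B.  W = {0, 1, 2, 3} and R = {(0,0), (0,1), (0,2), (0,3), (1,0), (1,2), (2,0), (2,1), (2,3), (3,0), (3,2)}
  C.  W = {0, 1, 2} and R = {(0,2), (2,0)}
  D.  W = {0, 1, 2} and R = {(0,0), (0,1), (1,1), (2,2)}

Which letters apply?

A, D

The schema q → □◇q is axiom B; it is valid on a frame iff R is symmetric.
(A) R is not symmetric (0 R 1 but not 1 R 0), so the schema fails here.
(B) R is symmetric (every R-edge is matched by its reverse), so the schema is valid here.
(C) R is symmetric (every R-edge is matched by its reverse), so the schema is valid here.
(D) R is not symmetric (0 R 1 but not 1 R 0), so the schema fails here.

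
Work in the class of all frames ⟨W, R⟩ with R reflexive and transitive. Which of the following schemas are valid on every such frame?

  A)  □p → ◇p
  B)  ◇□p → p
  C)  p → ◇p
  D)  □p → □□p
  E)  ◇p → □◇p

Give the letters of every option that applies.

Reflexive relations are serial.
(A) □p → ◇p is axiom D, which corresponds to seriality. Every such R is serial — valid.
(B) ◇□p → p (the dual of axiom B) characterises the symmetric frames. Such an R need not be symmetric — not valid.
(C) p → ◇p is the dual of axiom T, which corresponds to reflexivity. Every such R is reflexive — valid.
(D) □p → □□p is axiom 4, which corresponds to transitivity. Every such R is transitive — valid.
(E) axiom 5: valid iff R is euclidean. Such an R need not be euclidean — not valid.

A, C, D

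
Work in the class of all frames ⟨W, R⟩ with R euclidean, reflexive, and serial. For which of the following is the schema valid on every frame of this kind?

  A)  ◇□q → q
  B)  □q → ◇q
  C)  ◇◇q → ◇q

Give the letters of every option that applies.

A relation that is euclidean, reflexive, and serial is also symmetric and transitive.
(A) ◇□q → q (the dual of axiom B) characterises the symmetric frames. Every such R is symmetric — valid.
(B) □q → ◇q is axiom D, which corresponds to seriality. Every such R is serial — valid.
(C) the dual of axiom 4: valid iff R is transitive. Every such R is transitive — valid.

A, B, C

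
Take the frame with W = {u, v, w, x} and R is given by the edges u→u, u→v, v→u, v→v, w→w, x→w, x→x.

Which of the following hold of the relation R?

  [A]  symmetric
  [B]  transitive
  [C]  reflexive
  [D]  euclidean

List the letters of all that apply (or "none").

(A) not symmetric: x R w but not w R x.
(B) transitive: R is closed under composition.
(C) reflexive: each world relates to itself.
(D) not euclidean: x R w and x R x but not w R x.

B, C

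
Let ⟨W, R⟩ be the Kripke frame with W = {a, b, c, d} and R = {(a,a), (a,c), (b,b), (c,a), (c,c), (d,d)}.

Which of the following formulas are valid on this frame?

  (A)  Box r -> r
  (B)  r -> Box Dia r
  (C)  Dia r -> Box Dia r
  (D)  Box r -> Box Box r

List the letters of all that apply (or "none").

R is reflexive: each world relates to itself.
R is symmetric: every R-edge is matched by its reverse.
R is transitive: R is closed under composition.
R is euclidean: any two R-successors of the same world are R-related.
(A) Box r -> r is axiom T, which corresponds to reflexivity. R is reflexive — valid.
(B) r -> Box Dia r is axiom B, which corresponds to symmetry. R is symmetric — valid.
(C) Dia r -> Box Dia r (axiom 5) characterises the euclidean frames. R is euclidean — valid.
(D) Box r -> Box Box r (axiom 4) characterises the transitive frames. R is transitive — valid.

A, B, C, D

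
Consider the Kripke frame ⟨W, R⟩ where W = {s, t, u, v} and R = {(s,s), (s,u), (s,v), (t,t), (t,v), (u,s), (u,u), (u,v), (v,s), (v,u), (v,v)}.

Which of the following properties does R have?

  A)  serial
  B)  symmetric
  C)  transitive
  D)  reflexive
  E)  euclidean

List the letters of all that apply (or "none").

A, D

(A) serial: every world has an R-successor.
(B) not symmetric: t R v but not v R t.
(C) not transitive: t R v and v R s but not t R s.
(D) reflexive: each world relates to itself.
(E) not euclidean: t R v and t R t but not v R t.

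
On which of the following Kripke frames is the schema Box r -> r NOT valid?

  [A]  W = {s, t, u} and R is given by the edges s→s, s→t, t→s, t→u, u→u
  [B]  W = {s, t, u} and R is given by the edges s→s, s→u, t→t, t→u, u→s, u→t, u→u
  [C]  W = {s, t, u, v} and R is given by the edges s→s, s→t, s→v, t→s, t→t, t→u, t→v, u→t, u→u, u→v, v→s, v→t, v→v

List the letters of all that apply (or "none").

The schema Box r -> r is axiom T; it is valid on a frame iff R is reflexive.
(A) R is not reflexive (not t R t), so the schema fails here.
(B) R is reflexive (each world relates to itself), so the schema is valid here.
(C) R is reflexive (each world relates to itself), so the schema is valid here.

A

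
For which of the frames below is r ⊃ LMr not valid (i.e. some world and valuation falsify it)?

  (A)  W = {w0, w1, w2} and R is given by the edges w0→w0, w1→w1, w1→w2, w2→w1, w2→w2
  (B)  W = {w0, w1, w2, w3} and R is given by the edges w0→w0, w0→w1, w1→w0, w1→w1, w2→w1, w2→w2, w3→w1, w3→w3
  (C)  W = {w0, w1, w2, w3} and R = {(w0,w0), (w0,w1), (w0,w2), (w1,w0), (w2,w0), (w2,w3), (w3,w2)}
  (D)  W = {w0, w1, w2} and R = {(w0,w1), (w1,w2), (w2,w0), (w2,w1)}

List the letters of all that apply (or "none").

The schema r ⊃ LMr is axiom B; it is valid on a frame iff R is symmetric.
(A) R is symmetric (every R-edge is matched by its reverse), so the schema is valid here.
(B) R is not symmetric (w2 R w1 but not w1 R w2), so the schema fails here.
(C) R is symmetric (every R-edge is matched by its reverse), so the schema is valid here.
(D) R is not symmetric (w0 R w1 but not w1 R w0), so the schema fails here.

B, D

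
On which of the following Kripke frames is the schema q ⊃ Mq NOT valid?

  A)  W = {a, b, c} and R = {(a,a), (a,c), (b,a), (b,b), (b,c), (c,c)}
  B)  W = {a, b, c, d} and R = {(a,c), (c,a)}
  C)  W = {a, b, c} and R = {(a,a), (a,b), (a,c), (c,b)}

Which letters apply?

The schema q ⊃ Mq is the dual of axiom T; it is valid on a frame iff R is reflexive.
(A) R is reflexive (each world relates to itself), so the schema is valid here.
(B) R is not reflexive (not a R a), so the schema fails here.
(C) R is not reflexive (not b R b), so the schema fails here.

B, C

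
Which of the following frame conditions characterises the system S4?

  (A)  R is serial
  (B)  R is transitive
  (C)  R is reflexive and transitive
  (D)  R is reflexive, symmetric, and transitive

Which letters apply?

C

(A) this class determines D, not S4.
(B) this class determines K4, not S4.
(C) S4 is sound and complete for exactly this class.
(D) this class determines S5, not S4.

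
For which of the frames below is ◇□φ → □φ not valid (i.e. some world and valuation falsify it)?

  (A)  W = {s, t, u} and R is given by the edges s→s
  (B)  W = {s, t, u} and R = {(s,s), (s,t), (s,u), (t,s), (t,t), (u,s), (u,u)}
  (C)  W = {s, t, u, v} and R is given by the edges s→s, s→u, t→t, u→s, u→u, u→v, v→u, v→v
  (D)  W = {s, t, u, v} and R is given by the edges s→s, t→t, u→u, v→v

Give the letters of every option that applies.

The schema ◇□φ → □φ is the dual of axiom 5; it is valid on a frame iff R is euclidean.
(A) R is euclidean (any two R-successors of the same world are R-related), so the schema is valid here.
(B) R is not euclidean (s R t and s R u but not t R u), so the schema fails here.
(C) R is not euclidean (u R s and u R v but not s R v), so the schema fails here.
(D) R is euclidean (any two R-successors of the same world are R-related), so the schema is valid here.

B, C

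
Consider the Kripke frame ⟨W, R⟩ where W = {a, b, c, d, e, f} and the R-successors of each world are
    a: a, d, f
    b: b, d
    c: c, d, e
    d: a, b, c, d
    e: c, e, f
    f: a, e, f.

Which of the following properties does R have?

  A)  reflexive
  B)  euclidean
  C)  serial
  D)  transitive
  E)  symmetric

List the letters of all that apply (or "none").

(A) reflexive: each world relates to itself.
(B) not euclidean: a R d and a R f but not d R f.
(C) serial: every world has an R-successor.
(D) not transitive: a R d and d R b but not a R b.
(E) symmetric: every R-edge is matched by its reverse.

A, C, E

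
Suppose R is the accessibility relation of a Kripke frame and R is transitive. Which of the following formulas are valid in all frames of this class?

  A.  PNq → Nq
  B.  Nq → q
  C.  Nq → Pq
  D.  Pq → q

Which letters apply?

none

(A) PNq → Nq is the dual of axiom 5, which corresponds to the euclidean property. Such an R need not be euclidean — not valid.
(B) Nq → q is axiom T, which corresponds to reflexivity. Such an R need not be reflexive — not valid.
(C) Nq → Pq is axiom D, which corresponds to seriality. Such an R need not be serial — not valid.
(D) Pq → q (the converse of T) corresponds to R being a subset of the identity. Such an R need not be a subset of the identity, so not valid.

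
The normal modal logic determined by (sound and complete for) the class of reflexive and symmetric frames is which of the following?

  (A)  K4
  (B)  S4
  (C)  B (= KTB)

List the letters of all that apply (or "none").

(A) K4 is determined by the class of transitive frames.
(B) S4 is determined by the class of reflexive and transitive frames.
(C) B (= KTB) is determined by exactly this class.

C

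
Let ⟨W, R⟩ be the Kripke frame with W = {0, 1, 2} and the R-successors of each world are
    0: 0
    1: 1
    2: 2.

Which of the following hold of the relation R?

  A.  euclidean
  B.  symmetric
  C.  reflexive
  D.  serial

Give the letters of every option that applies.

(A) euclidean: any two R-successors of the same world are R-related.
(B) symmetric: every R-edge is matched by its reverse.
(C) reflexive: each world relates to itself.
(D) serial: every world has an R-successor.

A, B, C, D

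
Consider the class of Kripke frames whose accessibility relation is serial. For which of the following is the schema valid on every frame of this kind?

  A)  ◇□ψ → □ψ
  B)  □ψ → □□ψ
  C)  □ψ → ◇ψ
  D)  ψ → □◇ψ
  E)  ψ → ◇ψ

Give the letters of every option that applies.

(A) the dual of axiom 5: valid iff R is euclidean. Such an R need not be euclidean — not valid.
(B) □ψ → □□ψ (axiom 4) characterises the transitive frames. Such an R need not be transitive — not valid.
(C) axiom D: valid iff R is serial. Every such R is serial — valid.
(D) ψ → □◇ψ is axiom B; it is valid on a frame exactly when R is symmetric. Such an R need not be symmetric, so not valid.
(E) the dual of axiom T: valid iff R is reflexive. Such an R need not be reflexive — not valid.

C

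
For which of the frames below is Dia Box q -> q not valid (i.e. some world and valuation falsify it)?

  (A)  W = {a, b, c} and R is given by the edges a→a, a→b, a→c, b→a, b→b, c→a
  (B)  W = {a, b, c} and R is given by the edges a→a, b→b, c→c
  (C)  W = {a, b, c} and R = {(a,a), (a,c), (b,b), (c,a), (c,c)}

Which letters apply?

none

The schema Dia Box q -> q is the dual of axiom B; it is valid on a frame iff R is symmetric.
(A) R is symmetric (every R-edge is matched by its reverse), so the schema is valid here.
(B) R is symmetric (every R-edge is matched by its reverse), so the schema is valid here.
(C) R is symmetric (every R-edge is matched by its reverse), so the schema is valid here.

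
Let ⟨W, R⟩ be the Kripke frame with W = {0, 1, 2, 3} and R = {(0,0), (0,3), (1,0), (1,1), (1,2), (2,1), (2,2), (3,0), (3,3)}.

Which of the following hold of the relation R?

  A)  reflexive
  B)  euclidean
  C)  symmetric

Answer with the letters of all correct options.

A

(A) reflexive: each world relates to itself.
(B) not euclidean: 1 R 0 and 1 R 1 but not 0 R 1.
(C) not symmetric: 1 R 0 but not 0 R 1.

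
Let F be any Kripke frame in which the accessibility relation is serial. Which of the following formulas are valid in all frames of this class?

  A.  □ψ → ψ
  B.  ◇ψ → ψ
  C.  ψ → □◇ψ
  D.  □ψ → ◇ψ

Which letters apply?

(A) □ψ → ψ is axiom T; it is valid on a frame exactly when R is reflexive. Such an R need not be reflexive, so not valid.
(B) ◇ψ → ψ is valid only on frames where every R-edge is a self-loop. Such an R need not be a subset of the identity — not valid.
(C) axiom B: valid iff R is symmetric. Such an R need not be symmetric — not valid.
(D) axiom D: valid iff R is serial. Every such R is serial — valid.

D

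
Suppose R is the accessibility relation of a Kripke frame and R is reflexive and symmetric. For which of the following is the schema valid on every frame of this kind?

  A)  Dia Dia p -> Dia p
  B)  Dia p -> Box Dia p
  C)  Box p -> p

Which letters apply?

C

Reflexive relations are serial.
(A) Dia Dia p -> Dia p (the dual of axiom 4) characterises the transitive frames. Such an R need not be transitive — not valid.
(B) Dia p -> Box Dia p is axiom 5; it is valid on a frame exactly when R is euclidean. Such an R need not be euclidean, so not valid.
(C) axiom T: valid iff R is reflexive. Every such R is reflexive — valid.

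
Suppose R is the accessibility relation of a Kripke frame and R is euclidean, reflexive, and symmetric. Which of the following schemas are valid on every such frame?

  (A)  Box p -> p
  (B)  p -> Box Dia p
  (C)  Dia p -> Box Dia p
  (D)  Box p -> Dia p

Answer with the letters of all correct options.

A, B, C, D

A relation that is euclidean, reflexive, and symmetric is also serial and transitive.
(A) Box p -> p is axiom T; it is valid on a frame exactly when R is reflexive. Every such R is reflexive, so valid.
(B) p -> Box Dia p is axiom B, which corresponds to symmetry. Every such R is symmetric — valid.
(C) Dia p -> Box Dia p is axiom 5, which corresponds to the euclidean property. Every such R is euclidean — valid.
(D) axiom D: valid iff R is serial. Every such R is serial — valid.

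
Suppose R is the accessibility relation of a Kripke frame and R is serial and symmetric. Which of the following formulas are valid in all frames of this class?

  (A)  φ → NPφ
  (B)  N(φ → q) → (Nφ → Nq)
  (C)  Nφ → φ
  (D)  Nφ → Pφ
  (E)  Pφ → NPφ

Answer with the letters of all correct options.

(A) φ → NPφ (axiom B) characterises the symmetric frames. Every such R is symmetric — valid.
(B) this is just K, valid on every normal frame.
(C) Nφ → φ is axiom T, which corresponds to reflexivity. Such an R need not be reflexive — not valid.
(D) axiom D: valid iff R is serial. Every such R is serial — valid.
(E) Pφ → NPφ is axiom 5, which corresponds to the euclidean property. Such an R need not be euclidean — not valid.

A, B, D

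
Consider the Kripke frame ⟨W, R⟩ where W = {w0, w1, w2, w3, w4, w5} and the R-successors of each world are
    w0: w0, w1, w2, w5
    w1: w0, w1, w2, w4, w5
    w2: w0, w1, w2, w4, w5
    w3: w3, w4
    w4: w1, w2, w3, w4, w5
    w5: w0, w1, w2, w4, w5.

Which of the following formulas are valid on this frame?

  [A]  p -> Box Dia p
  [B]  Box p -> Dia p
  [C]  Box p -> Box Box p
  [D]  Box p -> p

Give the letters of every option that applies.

R is reflexive: each world relates to itself.
R is symmetric: every R-edge is matched by its reverse.
R is not transitive: w0 R w1 and w1 R w4 but not w0 R w4.
R is serial: every world has an R-successor.
(A) p -> Box Dia p (axiom B) characterises the symmetric frames. R is symmetric — valid.
(B) Box p -> Dia p is axiom D; it is valid on a frame exactly when R is serial. R is serial, so valid.
(C) axiom 4: valid iff R is transitive. R is not transitive — not valid.
(D) Box p -> p is axiom T; it is valid on a frame exactly when R is reflexive. R is reflexive, so valid.

A, B, D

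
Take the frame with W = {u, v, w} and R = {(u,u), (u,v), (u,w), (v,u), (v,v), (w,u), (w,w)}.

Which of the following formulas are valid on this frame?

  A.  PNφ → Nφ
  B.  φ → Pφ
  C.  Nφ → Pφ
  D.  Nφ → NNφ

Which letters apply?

B, C

R is reflexive: each world relates to itself.
R is not transitive: v R u and u R w but not v R w.
R is not euclidean: u R v and u R w but not v R w.
R is serial: every world has an R-successor.
(A) PNφ → Nφ (the dual of axiom 5) characterises the euclidean frames. R is not euclidean — not valid.
(B) φ → Pφ (the dual of axiom T) characterises the reflexive frames. R is reflexive — valid.
(C) Nφ → Pφ (axiom D) characterises the serial frames. R is serial — valid.
(D) axiom 4: valid iff R is transitive. R is not transitive — not valid.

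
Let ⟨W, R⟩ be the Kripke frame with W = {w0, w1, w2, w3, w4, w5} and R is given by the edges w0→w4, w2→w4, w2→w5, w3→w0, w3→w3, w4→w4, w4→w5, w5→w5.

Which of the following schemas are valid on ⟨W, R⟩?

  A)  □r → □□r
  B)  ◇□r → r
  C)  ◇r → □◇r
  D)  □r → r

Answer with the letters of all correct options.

R is not reflexive: not w0 R w0.
R is not symmetric: w0 R w4 but not w4 R w0.
R is not transitive: w0 R w4 and w4 R w5 but not w0 R w5.
R is not euclidean: w2 R w5 and w2 R w4 but not w5 R w4.
(A) □r → □□r is axiom 4, which corresponds to transitivity. R is not transitive — not valid.
(B) the dual of axiom B: valid iff R is symmetric. R is not symmetric — not valid.
(C) ◇r → □◇r is axiom 5; it is valid on a frame exactly when R is euclidean. R is not euclidean, so not valid.
(D) □r → r is axiom T, which corresponds to reflexivity. R is not reflexive — not valid.

none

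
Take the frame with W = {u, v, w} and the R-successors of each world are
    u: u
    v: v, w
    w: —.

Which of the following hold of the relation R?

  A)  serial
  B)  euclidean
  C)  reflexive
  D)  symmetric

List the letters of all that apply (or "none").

none

(A) not serial: w has no R-successor.
(B) not euclidean: v R w and v R v but not w R v.
(C) not reflexive: not w R w.
(D) not symmetric: v R w but not w R v.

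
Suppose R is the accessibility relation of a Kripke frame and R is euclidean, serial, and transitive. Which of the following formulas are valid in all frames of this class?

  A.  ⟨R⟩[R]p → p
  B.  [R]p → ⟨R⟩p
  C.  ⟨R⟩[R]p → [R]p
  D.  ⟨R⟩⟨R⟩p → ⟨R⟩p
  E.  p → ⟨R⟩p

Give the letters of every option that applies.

(A) ⟨R⟩[R]p → p (the dual of axiom B) characterises the symmetric frames. Such an R need not be symmetric — not valid.
(B) axiom D: valid iff R is serial. Every such R is serial — valid.
(C) ⟨R⟩[R]p → [R]p (the dual of axiom 5) characterises the euclidean frames. Every such R is euclidean — valid.
(D) ⟨R⟩⟨R⟩p → ⟨R⟩p is the dual of axiom 4, which corresponds to transitivity. Every such R is transitive — valid.
(E) p → ⟨R⟩p (the dual of axiom T) characterises the reflexive frames. Such an R need not be reflexive — not valid.

B, C, D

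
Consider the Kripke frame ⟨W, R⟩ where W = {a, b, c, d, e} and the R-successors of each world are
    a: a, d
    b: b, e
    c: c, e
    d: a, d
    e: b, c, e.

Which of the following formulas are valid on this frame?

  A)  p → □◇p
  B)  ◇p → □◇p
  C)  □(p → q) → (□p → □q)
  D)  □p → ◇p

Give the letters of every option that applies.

A, C, D

R is symmetric: every R-edge is matched by its reverse.
R is not euclidean: e R b and e R c but not b R c.
R is serial: every world has an R-successor.
(A) p → □◇p is axiom B; it is valid on a frame exactly when R is symmetric. R is symmetric, so valid.
(B) ◇p → □◇p (axiom 5) characterises the euclidean frames. R is not euclidean — not valid.
(C) □(p → q) → (□p → □q) is axiom K, valid on every Kripke frame — valid.
(D) □p → ◇p is axiom D; it is valid on a frame exactly when R is serial. R is serial, so valid.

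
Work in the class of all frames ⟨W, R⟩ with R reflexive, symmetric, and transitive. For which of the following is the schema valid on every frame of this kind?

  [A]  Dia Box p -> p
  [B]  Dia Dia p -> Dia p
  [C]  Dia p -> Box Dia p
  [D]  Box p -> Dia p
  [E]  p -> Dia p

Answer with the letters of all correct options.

A relation that is reflexive, symmetric, and transitive is also euclidean and serial.
(A) Dia Box p -> p is the dual of axiom B; it is valid on a frame exactly when R is symmetric. Every such R is symmetric, so valid.
(B) the dual of axiom 4: valid iff R is transitive. Every such R is transitive — valid.
(C) Dia p -> Box Dia p is axiom 5; it is valid on a frame exactly when R is euclidean. Every such R is euclidean, so valid.
(D) Box p -> Dia p is axiom D; it is valid on a frame exactly when R is serial. Every such R is serial, so valid.
(E) p -> Dia p is the dual of axiom T, which corresponds to reflexivity. Every such R is reflexive — valid.

A, B, C, D, E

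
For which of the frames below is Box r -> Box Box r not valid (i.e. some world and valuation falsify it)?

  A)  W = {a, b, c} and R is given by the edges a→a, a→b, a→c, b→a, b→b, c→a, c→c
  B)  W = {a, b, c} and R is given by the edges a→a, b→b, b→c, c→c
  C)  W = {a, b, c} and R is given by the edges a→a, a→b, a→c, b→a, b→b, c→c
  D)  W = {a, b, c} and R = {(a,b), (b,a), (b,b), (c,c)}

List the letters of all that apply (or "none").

The schema Box r -> Box Box r is axiom 4; it is valid on a frame iff R is transitive.
(A) R is not transitive (b R a and a R c but not b R c), so the schema fails here.
(B) R is transitive (R is closed under composition), so the schema is valid here.
(C) R is not transitive (b R a and a R c but not b R c), so the schema fails here.
(D) R is not transitive (a R b and b R a but not a R a), so the schema fails here.

A, C, D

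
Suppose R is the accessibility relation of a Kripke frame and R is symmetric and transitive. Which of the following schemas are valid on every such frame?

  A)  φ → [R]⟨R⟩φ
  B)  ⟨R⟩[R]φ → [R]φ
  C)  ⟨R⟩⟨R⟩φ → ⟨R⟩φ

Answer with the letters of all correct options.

A symmetric transitive relation is euclidean (uRv and uRw give vRu by symmetry, then vRw by transitivity).
(A) φ → [R]⟨R⟩φ (axiom B) characterises the symmetric frames. Every such R is symmetric — valid.
(B) the dual of axiom 5: valid iff R is euclidean. Every such R is euclidean — valid.
(C) ⟨R⟩⟨R⟩φ → ⟨R⟩φ is the dual of axiom 4, which corresponds to transitivity. Every such R is transitive — valid.

A, B, C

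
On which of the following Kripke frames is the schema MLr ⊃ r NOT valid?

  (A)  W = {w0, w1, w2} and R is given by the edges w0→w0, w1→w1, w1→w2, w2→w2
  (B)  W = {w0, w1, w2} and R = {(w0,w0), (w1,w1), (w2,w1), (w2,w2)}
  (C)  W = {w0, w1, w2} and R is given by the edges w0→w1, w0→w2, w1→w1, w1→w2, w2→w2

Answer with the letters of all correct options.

The schema MLr ⊃ r is the dual of axiom B; it is valid on a frame iff R is symmetric.
(A) R is not symmetric (w1 R w2 but not w2 R w1), so the schema fails here.
(B) R is not symmetric (w2 R w1 but not w1 R w2), so the schema fails here.
(C) R is not symmetric (w0 R w1 but not w1 R w0), so the schema fails here.

A, B, C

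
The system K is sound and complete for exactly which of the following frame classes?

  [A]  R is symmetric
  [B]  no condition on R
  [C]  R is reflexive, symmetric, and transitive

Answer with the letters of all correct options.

B

(A) this class determines KB, not K.
(B) K is sound and complete for exactly this class.
(C) this class determines S5, not K.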